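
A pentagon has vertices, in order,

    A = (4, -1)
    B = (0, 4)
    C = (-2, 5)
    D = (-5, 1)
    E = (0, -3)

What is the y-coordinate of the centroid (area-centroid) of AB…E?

Apply Gauss's area formula. First the cross-terms c_i = x_i·y_{i+1} − x_{i+1}·y_i:
  16, 8, 23, 15, 12  ⇒  2A = 74, A = 37.
Then Σ (y_i + y_{i+1})·c_i = 180, so ȳ = 180 / (6·37) = 30/37.

30/37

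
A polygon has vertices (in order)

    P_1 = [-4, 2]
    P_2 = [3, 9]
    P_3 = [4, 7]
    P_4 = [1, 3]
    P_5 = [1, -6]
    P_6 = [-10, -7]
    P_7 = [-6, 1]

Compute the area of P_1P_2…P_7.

94

Cross-terms: -42, -15, 5, -9, -67, -52, -8  ⇒  Σ = -188
Area = |Σ|/2 = 94.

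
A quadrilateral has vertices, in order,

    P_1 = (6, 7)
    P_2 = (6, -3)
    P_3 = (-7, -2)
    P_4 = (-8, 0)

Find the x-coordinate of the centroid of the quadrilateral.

67/99

Apply the surveyor's formula. First the cross-terms c_i = x_i·y_{i+1} − x_{i+1}·y_i:
  -60, -33, -16, -56  ⇒  2A = -165, A = -82.5.
Then Σ (x_i + x_{i+1})·c_i = -335, so x̄ = -335 / (6·(-82.5)) = 67/99.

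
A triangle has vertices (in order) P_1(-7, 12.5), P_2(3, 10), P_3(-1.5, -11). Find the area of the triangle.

Apply Gauss's area formula: 2A = Σ (x_i·y_{i+1} − x_{i+1}·y_i), indices taken mod 3.
Cross-terms: -107.5, -18, -95.75  ⇒  Σ = -221.25
Area = |Σ|/2 = 110.625.

110.625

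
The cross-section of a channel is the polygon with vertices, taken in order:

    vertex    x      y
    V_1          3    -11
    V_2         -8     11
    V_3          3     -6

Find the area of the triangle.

27.5

Apply the surveyor's formula: 2A = Σ (x_i·y_{i+1} − x_{i+1}·y_i), indices taken mod 3.
Cross-terms: -55, 15, -15  ⇒  Σ = -55
Area = |Σ|/2 = 27.5.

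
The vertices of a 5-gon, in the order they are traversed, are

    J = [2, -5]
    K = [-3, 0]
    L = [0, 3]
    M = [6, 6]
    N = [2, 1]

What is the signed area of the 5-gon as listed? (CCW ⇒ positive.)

-30

Apply the shoelace formula: 2A = Σ (x_i·y_{i+1} − x_{i+1}·y_i), indices taken mod 5.
J→K: (2)(0) − (-3)(-5) = -15
K→L: (-3)(3) − (0)(0) = -9
L→M: (0)(6) − (6)(3) = -18
M→N: (6)(1) − (2)(6) = -6
N→J: (2)(-5) − (2)(1) = -12
Σ = -60
Signed area = Σ/2 = -30 (negative ⇒ clockwise traversal).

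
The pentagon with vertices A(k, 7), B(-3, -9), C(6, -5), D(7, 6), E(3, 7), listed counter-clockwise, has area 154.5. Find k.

-6

The doubled signed area Σ (x_i y_{i+1} − x_{i+1} y_i) is linear in k.
With k=0 it equals 213; the coefficient of k is -16 (from the two edges through A).
So -16·k + 213 = 2·154.5 = 309 ⇒ k = -6.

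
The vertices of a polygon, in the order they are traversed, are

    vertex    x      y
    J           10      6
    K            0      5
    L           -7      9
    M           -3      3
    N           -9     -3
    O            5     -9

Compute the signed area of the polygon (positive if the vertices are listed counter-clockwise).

Apply the shoelace formula: 2A = Σ (x_i·y_{i+1} − x_{i+1}·y_i), indices taken mod 6.
Σ = (50) + (35) + (6) + (36) + (96) + (120) = 343
Signed area = Σ/2 = 171.5 (positive ⇒ counter-clockwise traversal).

171.5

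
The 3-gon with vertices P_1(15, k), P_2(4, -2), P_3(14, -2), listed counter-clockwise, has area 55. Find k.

Write out the shoelace sum; only the two edges meeting at P_1 involve k:
2·Area = [(14·k − 15·(-2)) + (15·(-2) − 4·k)] + 20
       = 10·k + 20 = 110
⇒ k = 9.

9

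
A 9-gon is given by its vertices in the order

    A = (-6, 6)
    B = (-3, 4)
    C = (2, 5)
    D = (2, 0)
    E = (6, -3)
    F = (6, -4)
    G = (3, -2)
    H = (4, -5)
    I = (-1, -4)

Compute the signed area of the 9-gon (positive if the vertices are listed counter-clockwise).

A→B: (-6)(4) − (-3)(6) = -6
B→C: (-3)(5) − (2)(4) = -23
C→D: (2)(0) − (2)(5) = -10
D→E: (2)(-3) − (6)(0) = -6
E→F: (6)(-4) − (6)(-3) = -6
F→G: (6)(-2) − (3)(-4) = 0
G→H: (3)(-5) − (4)(-2) = -7
H→I: (4)(-4) − (-1)(-5) = -21
I→A: (-1)(6) − (-6)(-4) = -30
Σ = -109
Signed area = Σ/2 = -54.5 (negative ⇒ clockwise traversal).

-54.5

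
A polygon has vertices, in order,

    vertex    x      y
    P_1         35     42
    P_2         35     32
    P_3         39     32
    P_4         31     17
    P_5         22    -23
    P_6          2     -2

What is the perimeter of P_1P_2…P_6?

156

|P_1P_2| = √((0)² + (-10)²) = √100 = 10
|P_2P_3| = √((4)² + (0)²) = √16 = 4
|P_3P_4| = √((-8)² + (-15)²) = √289 = 17
|P_4P_5| = √((-9)² + (-40)²) = √1681 = 41
|P_5P_6| = √((-20)² + (21)²) = √841 = 29
|P_6P_1| = √((33)² + (44)²) = √3025 = 55
Perimeter = 10 + 4 + 17 + 41 + 29 + 55 = 156.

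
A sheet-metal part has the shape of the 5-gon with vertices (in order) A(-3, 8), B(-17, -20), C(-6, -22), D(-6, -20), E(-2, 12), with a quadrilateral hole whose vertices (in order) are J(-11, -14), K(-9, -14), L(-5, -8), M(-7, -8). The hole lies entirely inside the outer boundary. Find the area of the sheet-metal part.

161

Outer boundary:
Σ = (196) + (254) + (-12) + (-112) + (20) = 346
Area = |Σ|/2 = 173.
Hole:
Σ = (28) + (2) + (-16) + (10) = 24
Area = |Σ|/2 = 12.
Net area = 173 − 12 = 161.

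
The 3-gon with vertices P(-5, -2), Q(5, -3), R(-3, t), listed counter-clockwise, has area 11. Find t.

Write out the shoelace sum; only the two edges meeting at R involve t:
2·Area = [(5·t − (-3)·(-3)) + ((-3)·(-2) − (-5)·t)] + 25
       = 10·t + 22 = 22
⇒ t = 0.

0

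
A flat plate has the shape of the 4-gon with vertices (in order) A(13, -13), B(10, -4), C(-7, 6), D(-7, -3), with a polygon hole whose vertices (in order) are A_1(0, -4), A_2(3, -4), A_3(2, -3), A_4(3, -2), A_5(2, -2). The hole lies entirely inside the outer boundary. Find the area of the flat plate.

Outer boundary:
Apply Gauss's area formula: 2A = Σ (x_i·y_{i+1} − x_{i+1}·y_i), indices taken mod 4.
Cross-terms: 78, 32, 63, 130  ⇒  Σ = 303
Area = |Σ|/2 = 151.5.
Hole:
Apply Gauss's area formula: 2A = Σ (x_i·y_{i+1} − x_{i+1}·y_i), indices taken mod 5.
Σ = (12) + (-1) + (5) + (-2) + (-8) = 6
Area = |Σ|/2 = 3.
Net area = 151.5 − 3 = 148.5.

148.5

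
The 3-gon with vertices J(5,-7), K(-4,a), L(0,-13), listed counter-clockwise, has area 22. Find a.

-9

Write out the shoelace sum; only the two edges meeting at K involve a:
2·Area = [(5·a − (-4)·(-7)) + ((-4)·(-13) − 0·a)] + 65
       = 5·a + 89 = 44
⇒ a = -9.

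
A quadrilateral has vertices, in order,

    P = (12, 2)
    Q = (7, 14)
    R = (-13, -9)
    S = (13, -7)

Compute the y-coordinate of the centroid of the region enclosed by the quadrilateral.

-91/197

Apply the shoelace (surveyor's) formula. First the cross-terms c_i = x_i·y_{i+1} − x_{i+1}·y_i:
  154, 119, 208, 110  ⇒  2A = 591, A = 295.5.
Then Σ (y_i + y_{i+1})·c_i = -819, so ȳ = -819 / (6·295.5) = -91/197.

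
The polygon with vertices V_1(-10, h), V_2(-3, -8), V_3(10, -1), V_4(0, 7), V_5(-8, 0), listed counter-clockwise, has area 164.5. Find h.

-8

The doubled signed area Σ (x_i y_{i+1} − x_{i+1} y_i) is linear in h.
With h=0 it equals 289; the coefficient of h is -5 (from the two edges through V_1).
So -5·h + 289 = 2·164.5 = 329 ⇒ h = -8.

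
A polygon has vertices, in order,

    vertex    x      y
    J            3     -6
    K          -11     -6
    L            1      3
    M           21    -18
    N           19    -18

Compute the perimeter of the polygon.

|JK| = √((-14)² + (0)²) = √196 = 14
|KL| = √((12)² + (9)²) = √225 = 15
|LM| = √((20)² + (-21)²) = √841 = 29
|MN| = √((-2)² + (0)²) = √4 = 2
|NJ| = √((-16)² + (12)²) = √400 = 20
Perimeter = 14 + 15 + 29 + 2 + 20 = 80.

80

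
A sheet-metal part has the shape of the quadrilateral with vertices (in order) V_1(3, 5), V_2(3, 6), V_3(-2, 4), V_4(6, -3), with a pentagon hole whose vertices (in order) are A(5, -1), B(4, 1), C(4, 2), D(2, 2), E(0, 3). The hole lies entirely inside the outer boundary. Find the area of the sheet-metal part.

Outer boundary:
Cross-terms: 3, 24, -18, 39  ⇒  Σ = 48
Area = |Σ|/2 = 24.
Hole:
Apply Gauss's area formula: 2A = Σ (x_i·y_{i+1} − x_{i+1}·y_i), indices taken mod 5.
Cross-terms: 9, 4, 4, 6, -15  ⇒  Σ = 8
Area = |Σ|/2 = 4.
Net area = 24 − 4 = 20.

20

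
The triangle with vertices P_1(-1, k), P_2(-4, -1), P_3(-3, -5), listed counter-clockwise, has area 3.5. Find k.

-6

The doubled signed area Σ (x_i y_{i+1} − x_{i+1} y_i) is linear in k.
With k=0 it equals 13; the coefficient of k is 1 (from the two edges through P_1).
So 1·k + 13 = 2·3.5 = 7 ⇒ k = -6.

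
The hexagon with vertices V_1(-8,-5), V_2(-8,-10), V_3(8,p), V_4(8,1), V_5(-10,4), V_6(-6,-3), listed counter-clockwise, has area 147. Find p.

-4

Write out the shoelace sum; only the two edges meeting at V_3 involve p:
2·Area = [((-8)·p − 8·(-10)) + (8·1 − 8·p)] + 142
       = -16·p + 230 = 294
⇒ p = -4.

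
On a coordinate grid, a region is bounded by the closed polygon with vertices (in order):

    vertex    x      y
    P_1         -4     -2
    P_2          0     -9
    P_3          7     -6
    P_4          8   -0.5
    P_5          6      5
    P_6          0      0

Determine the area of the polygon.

93.25

Apply Gauss's area formula: 2A = Σ (x_i·y_{i+1} − x_{i+1}·y_i), indices taken mod 6.
Cross-terms: 36, 63, 44.5, 43, 0, 0  ⇒  Σ = 186.5
Area = |Σ|/2 = 93.25.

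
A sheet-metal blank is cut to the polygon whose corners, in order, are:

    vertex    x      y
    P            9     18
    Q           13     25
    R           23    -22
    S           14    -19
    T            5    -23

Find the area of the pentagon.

464.5

Apply the shoelace (surveyor's) formula: 2A = Σ (x_i·y_{i+1} − x_{i+1}·y_i), indices taken mod 5.
Cross-terms: -9, -861, -129, -227, 297  ⇒  Σ = -929
Area = |Σ|/2 = 464.5.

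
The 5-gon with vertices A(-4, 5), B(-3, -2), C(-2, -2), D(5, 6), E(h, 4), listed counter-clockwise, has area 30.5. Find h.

-2

Write out the shoelace sum; only the two edges meeting at E involve h:
2·Area = [(5·4 − h·6) + (h·5 − (-4)·4)] + 23
       = -1·h + 59 = 61
⇒ h = -2.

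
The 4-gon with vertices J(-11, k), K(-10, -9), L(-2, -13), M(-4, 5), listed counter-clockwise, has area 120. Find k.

6

The doubled signed area Σ (x_i y_{i+1} − x_{i+1} y_i) is linear in k.
With k=0 it equals 204; the coefficient of k is 6 (from the two edges through J).
So 6·k + 204 = 2·120 = 240 ⇒ k = 6.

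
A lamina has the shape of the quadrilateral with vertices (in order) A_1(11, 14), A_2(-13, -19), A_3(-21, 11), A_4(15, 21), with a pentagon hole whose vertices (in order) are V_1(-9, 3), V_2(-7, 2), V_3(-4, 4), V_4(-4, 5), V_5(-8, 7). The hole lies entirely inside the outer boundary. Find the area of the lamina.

Outer boundary:
Apply the shoelace formula: 2A = Σ (x_i·y_{i+1} − x_{i+1}·y_i), indices taken mod 4.
Σ = (-27) + (-542) + (-606) + (-21) = -1196
Area = |Σ|/2 = 598.
Hole:
V_1→V_2: (-9)(2) − (-7)(3) = 3
V_2→V_3: (-7)(4) − (-4)(2) = -20
V_3→V_4: (-4)(5) − (-4)(4) = -4
V_4→V_5: (-4)(7) − (-8)(5) = 12
V_5→V_1: (-8)(3) − (-9)(7) = 39
Σ = 30
Area = |Σ|/2 = 15.
Net area = 598 − 15 = 583.

583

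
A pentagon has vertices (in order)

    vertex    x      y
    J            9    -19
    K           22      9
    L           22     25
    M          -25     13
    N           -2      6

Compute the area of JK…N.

Apply the surveyor's formula: 2A = Σ (x_i·y_{i+1} − x_{i+1}·y_i), indices taken mod 5.
Cross-terms: 499, 352, 911, -124, -16  ⇒  Σ = 1622
Area = |Σ|/2 = 811.

811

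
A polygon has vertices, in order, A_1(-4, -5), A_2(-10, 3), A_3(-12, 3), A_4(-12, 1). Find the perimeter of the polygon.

24

|A_1A_2| = √((-6)² + (8)²) = √100 = 10
|A_2A_3| = √((-2)² + (0)²) = √4 = 2
|A_3A_4| = √((0)² + (-2)²) = √4 = 2
|A_4A_1| = √((8)² + (-6)²) = √100 = 10
Perimeter = 10 + 2 + 2 + 10 = 24.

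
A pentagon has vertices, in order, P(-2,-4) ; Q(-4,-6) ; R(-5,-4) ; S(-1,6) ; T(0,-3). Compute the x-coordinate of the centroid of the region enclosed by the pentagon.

-2.2

Apply Gauss's area formula. First the cross-terms c_i = x_i·y_{i+1} − x_{i+1}·y_i:
  -4, -14, -34, 3, -6  ⇒  2A = -55, A = -27.5.
Then Σ (x_i + x_{i+1})·c_i = 363, so x̄ = 363 / (6·(-27.5)) = -2.2.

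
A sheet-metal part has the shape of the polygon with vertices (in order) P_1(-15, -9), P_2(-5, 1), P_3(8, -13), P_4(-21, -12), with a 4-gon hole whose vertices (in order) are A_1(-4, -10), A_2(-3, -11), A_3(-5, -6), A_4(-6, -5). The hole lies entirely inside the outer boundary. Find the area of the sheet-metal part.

178.5

Outer boundary:
Apply the surveyor's formula: 2A = Σ (x_i·y_{i+1} − x_{i+1}·y_i), indices taken mod 4.
Cross-terms: -60, 57, -369, 9  ⇒  Σ = -363
Area = |Σ|/2 = 181.5.
Hole:
Apply the shoelace formula: 2A = Σ (x_i·y_{i+1} − x_{i+1}·y_i), indices taken mod 4.
Σ = (14) + (-37) + (-11) + (40) = 6
Area = |Σ|/2 = 3.
Net area = 181.5 − 3 = 178.5.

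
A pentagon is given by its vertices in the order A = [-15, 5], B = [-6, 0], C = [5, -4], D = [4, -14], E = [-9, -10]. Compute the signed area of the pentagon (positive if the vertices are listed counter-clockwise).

Apply the surveyor's formula: 2A = Σ (x_i·y_{i+1} − x_{i+1}·y_i), indices taken mod 5.
Σ = (30) + (24) + (-54) + (-166) + (-195) = -361
Signed area = Σ/2 = -180.5 (negative ⇒ clockwise traversal).

-180.5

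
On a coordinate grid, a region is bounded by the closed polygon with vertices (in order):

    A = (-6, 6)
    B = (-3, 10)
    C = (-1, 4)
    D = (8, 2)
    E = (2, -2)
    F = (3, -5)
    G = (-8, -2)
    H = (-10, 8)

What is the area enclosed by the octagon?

Σ = (-42) + (-2) + (-34) + (-20) + (-4) + (-46) + (-84) + (-12) = -244
Area = |Σ|/2 = 122.

122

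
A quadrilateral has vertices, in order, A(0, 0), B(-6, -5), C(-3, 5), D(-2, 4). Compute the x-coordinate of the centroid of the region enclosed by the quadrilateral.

-415/141

Apply the surveyor's formula. First the cross-terms c_i = x_i·y_{i+1} − x_{i+1}·y_i:
  0, -45, -2, 0  ⇒  2A = -47, A = -23.5.
Then Σ (x_i + x_{i+1})·c_i = 415, so x̄ = 415 / (6·(-23.5)) = -415/141.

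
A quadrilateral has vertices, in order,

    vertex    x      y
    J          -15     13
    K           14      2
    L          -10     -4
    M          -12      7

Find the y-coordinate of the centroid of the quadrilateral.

498/139

Apply the surveyor's formula. First the cross-terms c_i = x_i·y_{i+1} − x_{i+1}·y_i:
  -212, -36, -118, -51  ⇒  2A = -417, A = -208.5.
Then Σ (y_i + y_{i+1})·c_i = -4482, so ȳ = -4482 / (6·(-208.5)) = 498/139.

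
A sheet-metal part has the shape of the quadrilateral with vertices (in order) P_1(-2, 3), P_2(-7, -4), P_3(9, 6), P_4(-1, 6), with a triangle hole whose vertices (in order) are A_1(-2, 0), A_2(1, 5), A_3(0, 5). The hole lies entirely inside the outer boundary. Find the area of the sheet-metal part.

Outer boundary:
Cross-terms: 29, -6, 60, 9  ⇒  Σ = 92
Area = |Σ|/2 = 46.
Hole:
Cross-terms: -10, 5, 10  ⇒  Σ = 5
Area = |Σ|/2 = 2.5.
Net area = 46 − 2.5 = 43.5.

43.5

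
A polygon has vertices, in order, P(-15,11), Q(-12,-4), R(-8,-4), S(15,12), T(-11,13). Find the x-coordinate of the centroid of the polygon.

Apply the shoelace (surveyor's) formula. First the cross-terms c_i = x_i·y_{i+1} − x_{i+1}·y_i:
  192, 16, -36, 327, 74  ⇒  2A = 573, A = 286.5.
Then Σ (x_i + x_{i+1})·c_i = -6372, so x̄ = -6372 / (6·286.5) = -708/191.

-708/191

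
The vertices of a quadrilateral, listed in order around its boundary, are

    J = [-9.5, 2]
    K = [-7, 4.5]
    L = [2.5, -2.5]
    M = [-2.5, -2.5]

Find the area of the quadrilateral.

Σ = (-28.75) + (6.25) + (-12.5) + (-28.75) = -63.75
Area = |Σ|/2 = 31.875.

31.875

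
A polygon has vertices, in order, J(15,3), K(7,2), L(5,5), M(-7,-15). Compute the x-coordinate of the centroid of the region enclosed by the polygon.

Apply the surveyor's formula. First the cross-terms c_i = x_i·y_{i+1} − x_{i+1}·y_i:
  9, 25, -40, 204  ⇒  2A = 198, A = 99.
Then Σ (x_i + x_{i+1})·c_i = 2210, so x̄ = 2210 / (6·99) = 1105/297.

1105/297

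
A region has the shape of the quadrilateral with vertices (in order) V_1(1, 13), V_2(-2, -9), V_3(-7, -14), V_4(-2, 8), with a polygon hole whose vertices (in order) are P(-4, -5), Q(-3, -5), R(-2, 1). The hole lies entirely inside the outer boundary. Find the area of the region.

Outer boundary:
Apply the surveyor's formula: 2A = Σ (x_i·y_{i+1} − x_{i+1}·y_i), indices taken mod 4.
Σ = (17) + (-35) + (-84) + (-34) = -136
Area = |Σ|/2 = 68.
Hole:
Apply the surveyor's formula: 2A = Σ (x_i·y_{i+1} − x_{i+1}·y_i), indices taken mod 3.
Cross-terms: 5, -13, 14  ⇒  Σ = 6
Area = |Σ|/2 = 3.
Net area = 68 − 3 = 65.

65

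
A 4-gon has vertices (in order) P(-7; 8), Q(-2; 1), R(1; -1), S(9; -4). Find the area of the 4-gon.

29.5

Apply Gauss's area formula: 2A = Σ (x_i·y_{i+1} − x_{i+1}·y_i), indices taken mod 4.
Σ = (9) + (1) + (5) + (44) = 59
Area = |Σ|/2 = 29.5.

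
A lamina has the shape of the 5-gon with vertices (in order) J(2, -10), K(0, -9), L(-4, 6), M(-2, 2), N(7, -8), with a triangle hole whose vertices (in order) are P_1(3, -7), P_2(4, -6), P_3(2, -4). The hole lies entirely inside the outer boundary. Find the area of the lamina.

49

Outer boundary:
Apply the shoelace formula: 2A = Σ (x_i·y_{i+1} − x_{i+1}·y_i), indices taken mod 5.
Σ = (-18) + (-36) + (4) + (2) + (-54) = -102
Area = |Σ|/2 = 51.
Hole:
Cross-terms: 10, -4, -2  ⇒  Σ = 4
Area = |Σ|/2 = 2.
Net area = 51 − 2 = 49.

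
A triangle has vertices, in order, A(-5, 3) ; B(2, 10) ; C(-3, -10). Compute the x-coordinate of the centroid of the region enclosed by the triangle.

-2

Apply the shoelace formula. First the cross-terms c_i = x_i·y_{i+1} − x_{i+1}·y_i:
  -56, 10, -59  ⇒  2A = -105, A = -52.5.
Then Σ (x_i + x_{i+1})·c_i = 630, so x̄ = 630 / (6·(-52.5)) = -2.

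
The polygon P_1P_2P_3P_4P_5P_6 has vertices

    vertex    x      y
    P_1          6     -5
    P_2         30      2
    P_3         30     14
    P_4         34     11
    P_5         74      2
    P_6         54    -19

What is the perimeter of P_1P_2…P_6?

|P_1P_2| = √((24)² + (7)²) = √625 = 25
|P_2P_3| = √((0)² + (12)²) = √144 = 12
|P_3P_4| = √((4)² + (-3)²) = √25 = 5
|P_4P_5| = √((40)² + (-9)²) = √1681 = 41
|P_5P_6| = √((-20)² + (-21)²) = √841 = 29
|P_6P_1| = √((-48)² + (14)²) = √2500 = 50
Perimeter = 25 + 12 + 5 + 41 + 29 + 50 = 162.

162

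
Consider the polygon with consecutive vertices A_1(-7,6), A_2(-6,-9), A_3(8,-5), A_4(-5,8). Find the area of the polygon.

Apply the shoelace formula: 2A = Σ (x_i·y_{i+1} − x_{i+1}·y_i), indices taken mod 4.
Σ = (99) + (102) + (39) + (26) = 266
Area = |Σ|/2 = 133.

133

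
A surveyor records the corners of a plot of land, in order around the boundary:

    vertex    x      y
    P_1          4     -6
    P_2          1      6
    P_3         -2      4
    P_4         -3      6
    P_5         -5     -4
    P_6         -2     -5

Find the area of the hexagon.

Σ = (30) + (16) + (0) + (42) + (17) + (32) = 137
Area = |Σ|/2 = 68.5.

68.5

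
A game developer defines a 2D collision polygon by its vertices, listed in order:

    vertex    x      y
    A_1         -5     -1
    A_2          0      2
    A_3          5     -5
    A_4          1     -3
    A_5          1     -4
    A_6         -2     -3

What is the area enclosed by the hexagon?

Σ = (-10) + (-10) + (-10) + (-1) + (-11) + (-13) = -55
Area = |Σ|/2 = 27.5.

27.5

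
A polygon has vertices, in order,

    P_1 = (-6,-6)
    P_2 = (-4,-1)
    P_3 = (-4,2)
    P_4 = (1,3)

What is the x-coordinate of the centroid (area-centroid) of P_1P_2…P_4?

-2.6875

Apply the surveyor's formula. First the cross-terms c_i = x_i·y_{i+1} − x_{i+1}·y_i:
  -18, -12, -14, 12  ⇒  2A = -32, A = -16.
Then Σ (x_i + x_{i+1})·c_i = 258, so x̄ = 258 / (6·(-16)) = -2.6875.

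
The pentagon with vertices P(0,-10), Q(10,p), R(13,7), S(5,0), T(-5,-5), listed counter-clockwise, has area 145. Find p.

-10

Write out the shoelace sum; only the two edges meeting at Q involve p:
2·Area = [(0·p − 10·(-10)) + (10·7 − 13·p)] + -10
       = -13·p + 160 = 290
⇒ p = -10.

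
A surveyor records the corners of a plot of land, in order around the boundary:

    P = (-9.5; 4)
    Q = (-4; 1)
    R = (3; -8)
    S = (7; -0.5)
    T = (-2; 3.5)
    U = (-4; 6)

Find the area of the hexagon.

Apply the shoelace (surveyor's) formula: 2A = Σ (x_i·y_{i+1} − x_{i+1}·y_i), indices taken mod 6.
Σ = (6.5) + (29) + (54.5) + (23.5) + (2) + (41) = 156.5
Area = |Σ|/2 = 78.25.

78.25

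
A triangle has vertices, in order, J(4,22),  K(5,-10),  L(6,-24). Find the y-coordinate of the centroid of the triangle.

Apply the shoelace formula. First the cross-terms c_i = x_i·y_{i+1} − x_{i+1}·y_i:
  -150, -60, 228  ⇒  2A = 18, A = 9.
Then Σ (y_i + y_{i+1})·c_i = -216, so ȳ = -216 / (6·9) = -4.

-4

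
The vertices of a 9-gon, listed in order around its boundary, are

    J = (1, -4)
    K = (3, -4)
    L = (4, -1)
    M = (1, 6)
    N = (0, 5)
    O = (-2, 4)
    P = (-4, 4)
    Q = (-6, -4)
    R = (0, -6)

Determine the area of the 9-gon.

Cross-terms: 8, 13, 25, 5, 10, 8, 40, 36, 6  ⇒  Σ = 151
Area = |Σ|/2 = 75.5.

75.5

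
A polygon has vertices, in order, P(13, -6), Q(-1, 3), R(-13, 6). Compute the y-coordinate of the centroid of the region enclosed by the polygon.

Apply the surveyor's formula. First the cross-terms c_i = x_i·y_{i+1} − x_{i+1}·y_i:
  33, 33, 0  ⇒  2A = 66, A = 33.
Then Σ (y_i + y_{i+1})·c_i = 198, so ȳ = 198 / (6·33) = 1.

1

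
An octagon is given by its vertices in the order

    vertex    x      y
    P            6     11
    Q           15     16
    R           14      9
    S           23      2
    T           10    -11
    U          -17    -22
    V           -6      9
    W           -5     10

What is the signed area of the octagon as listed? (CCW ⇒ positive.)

-716

Apply Gauss's area formula: 2A = Σ (x_i·y_{i+1} − x_{i+1}·y_i), indices taken mod 8.
P→Q: (6)(16) − (15)(11) = -69
Q→R: (15)(9) − (14)(16) = -89
R→S: (14)(2) − (23)(9) = -179
S→T: (23)(-11) − (10)(2) = -273
T→U: (10)(-22) − (-17)(-11) = -407
U→V: (-17)(9) − (-6)(-22) = -285
V→W: (-6)(10) − (-5)(9) = -15
W→P: (-5)(11) − (6)(10) = -115
Σ = -1432
Signed area = Σ/2 = -716 (negative ⇒ clockwise traversal).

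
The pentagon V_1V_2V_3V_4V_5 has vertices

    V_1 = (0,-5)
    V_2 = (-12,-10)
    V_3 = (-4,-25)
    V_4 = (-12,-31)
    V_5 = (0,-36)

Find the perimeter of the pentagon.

|V_1V_2| = √((-12)² + (-5)²) = √169 = 13
|V_2V_3| = √((8)² + (-15)²) = √289 = 17
|V_3V_4| = √((-8)² + (-6)²) = √100 = 10
|V_4V_5| = √((12)² + (-5)²) = √169 = 13
|V_5V_1| = √((0)² + (31)²) = √961 = 31
Perimeter = 13 + 17 + 10 + 13 + 31 = 84.

84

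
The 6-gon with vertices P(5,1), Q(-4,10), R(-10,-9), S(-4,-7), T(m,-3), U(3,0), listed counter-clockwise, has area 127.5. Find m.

The doubled signed area Σ (x_i y_{i+1} − x_{i+1} y_i) is linear in m.
With m=0 it equals 248; the coefficient of m is 7 (from the two edges through T).
So 7·m + 248 = 2·127.5 = 255 ⇒ m = 1.

1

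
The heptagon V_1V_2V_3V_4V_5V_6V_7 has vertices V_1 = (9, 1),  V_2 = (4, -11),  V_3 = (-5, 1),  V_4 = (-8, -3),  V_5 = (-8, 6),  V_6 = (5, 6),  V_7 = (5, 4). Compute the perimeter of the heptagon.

62

|V_1V_2| = √((-5)² + (-12)²) = √169 = 13
|V_2V_3| = √((-9)² + (12)²) = √225 = 15
|V_3V_4| = √((-3)² + (-4)²) = √25 = 5
|V_4V_5| = √((0)² + (9)²) = √81 = 9
|V_5V_6| = √((13)² + (0)²) = √169 = 13
|V_6V_7| = √((0)² + (-2)²) = √4 = 2
|V_7V_1| = √((4)² + (-3)²) = √25 = 5
Perimeter = 13 + 15 + 5 + 9 + 13 + 2 + 5 = 62.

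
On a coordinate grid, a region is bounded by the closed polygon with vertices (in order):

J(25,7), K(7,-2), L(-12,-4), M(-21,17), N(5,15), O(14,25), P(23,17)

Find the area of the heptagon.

Apply the surveyor's formula: 2A = Σ (x_i·y_{i+1} − x_{i+1}·y_i), indices taken mod 7.
J→K: (25)(-2) − (7)(7) = -99
K→L: (7)(-4) − (-12)(-2) = -52
L→M: (-12)(17) − (-21)(-4) = -288
M→N: (-21)(15) − (5)(17) = -400
N→O: (5)(25) − (14)(15) = -85
O→P: (14)(17) − (23)(25) = -337
P→J: (23)(7) − (25)(17) = -264
Σ = -1525
Area = |Σ|/2 = 762.5.

762.5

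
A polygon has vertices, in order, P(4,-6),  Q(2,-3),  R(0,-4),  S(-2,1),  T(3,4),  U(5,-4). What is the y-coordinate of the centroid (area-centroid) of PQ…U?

Apply Gauss's area formula. First the cross-terms c_i = x_i·y_{i+1} − x_{i+1}·y_i:
  0, -8, -8, -11, -32, -14  ⇒  2A = -73, A = -36.5.
Then Σ (y_i + y_{i+1})·c_i = 165, so ȳ = 165 / (6·(-36.5)) = -55/73.

-55/73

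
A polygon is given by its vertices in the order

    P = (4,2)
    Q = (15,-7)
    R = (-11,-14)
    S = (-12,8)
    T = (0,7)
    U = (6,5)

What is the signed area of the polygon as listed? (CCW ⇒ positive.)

Σ = (-58) + (-287) + (-256) + (-84) + (-42) + (-8) = -735
Signed area = Σ/2 = -367.5 (negative ⇒ clockwise traversal).

-367.5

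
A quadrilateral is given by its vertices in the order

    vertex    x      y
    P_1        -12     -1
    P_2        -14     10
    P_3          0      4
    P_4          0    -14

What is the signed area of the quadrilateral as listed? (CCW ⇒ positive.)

Apply the shoelace (surveyor's) formula: 2A = Σ (x_i·y_{i+1} − x_{i+1}·y_i), indices taken mod 4.
Σ = (-134) + (-56) + (0) + (-168) = -358
Signed area = Σ/2 = -179 (negative ⇒ clockwise traversal).

-179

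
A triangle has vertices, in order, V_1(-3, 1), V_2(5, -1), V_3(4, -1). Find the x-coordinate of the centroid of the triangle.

Apply the shoelace (surveyor's) formula. First the cross-terms c_i = x_i·y_{i+1} − x_{i+1}·y_i:
  -2, -1, 1  ⇒  2A = -2, A = -1.
Then Σ (x_i + x_{i+1})·c_i = -12, so x̄ = -12 / (6·(-1)) = 2.

2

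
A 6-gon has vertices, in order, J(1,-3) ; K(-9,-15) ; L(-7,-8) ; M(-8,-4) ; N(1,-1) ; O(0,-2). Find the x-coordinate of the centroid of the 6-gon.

-40/9

Apply the shoelace (surveyor's) formula. First the cross-terms c_i = x_i·y_{i+1} − x_{i+1}·y_i:
  -42, -33, -36, 12, -2, 2  ⇒  2A = -99, A = -49.5.
Then Σ (x_i + x_{i+1})·c_i = 1320, so x̄ = 1320 / (6·(-49.5)) = -40/9.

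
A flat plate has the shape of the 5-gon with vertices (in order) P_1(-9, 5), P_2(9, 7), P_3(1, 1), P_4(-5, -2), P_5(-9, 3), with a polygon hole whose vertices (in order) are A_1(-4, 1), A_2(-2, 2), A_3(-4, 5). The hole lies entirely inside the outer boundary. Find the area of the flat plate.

Outer boundary:
Cross-terms: -108, 2, 3, -33, -18  ⇒  Σ = -154
Area = |Σ|/2 = 77.
Hole:
Apply the shoelace formula: 2A = Σ (x_i·y_{i+1} − x_{i+1}·y_i), indices taken mod 3.
A_1→A_2: (-4)(2) − (-2)(1) = -6
A_2→A_3: (-2)(5) − (-4)(2) = -2
A_3→A_1: (-4)(1) − (-4)(5) = 16
Σ = 8
Area = |Σ|/2 = 4.
Net area = 77 − 4 = 73.

73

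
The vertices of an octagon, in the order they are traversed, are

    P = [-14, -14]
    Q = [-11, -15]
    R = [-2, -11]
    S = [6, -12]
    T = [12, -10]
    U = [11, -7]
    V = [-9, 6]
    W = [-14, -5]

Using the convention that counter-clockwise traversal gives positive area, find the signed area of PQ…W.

302.5

P→Q: (-14)(-15) − (-11)(-14) = 56
Q→R: (-11)(-11) − (-2)(-15) = 91
R→S: (-2)(-12) − (6)(-11) = 90
S→T: (6)(-10) − (12)(-12) = 84
T→U: (12)(-7) − (11)(-10) = 26
U→V: (11)(6) − (-9)(-7) = 3
V→W: (-9)(-5) − (-14)(6) = 129
W→P: (-14)(-14) − (-14)(-5) = 126
Σ = 605
Signed area = Σ/2 = 302.5 (positive ⇒ counter-clockwise traversal).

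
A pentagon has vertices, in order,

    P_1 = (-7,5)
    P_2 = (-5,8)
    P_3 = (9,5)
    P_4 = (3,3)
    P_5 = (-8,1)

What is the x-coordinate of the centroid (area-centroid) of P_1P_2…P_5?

Apply Gauss's area formula. First the cross-terms c_i = x_i·y_{i+1} − x_{i+1}·y_i:
  -31, -97, 12, 27, -33  ⇒  2A = -122, A = -61.
Then Σ (x_i + x_{i+1})·c_i = 488, so x̄ = 488 / (6·(-61)) = -4/3.

-4/3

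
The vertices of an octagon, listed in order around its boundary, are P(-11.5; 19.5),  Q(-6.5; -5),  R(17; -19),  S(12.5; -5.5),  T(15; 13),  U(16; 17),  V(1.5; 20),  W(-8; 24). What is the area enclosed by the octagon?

719.625

Apply the shoelace formula: 2A = Σ (x_i·y_{i+1} − x_{i+1}·y_i), indices taken mod 8.
Cross-terms: 184.25, 208.5, 144, 245, 47, 294.5, 196, 120  ⇒  Σ = 1439.25
Area = |Σ|/2 = 719.625.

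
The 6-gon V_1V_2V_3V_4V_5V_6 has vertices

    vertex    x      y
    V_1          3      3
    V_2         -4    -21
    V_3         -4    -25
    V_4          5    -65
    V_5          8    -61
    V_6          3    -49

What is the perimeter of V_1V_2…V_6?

140

|V_1V_2| = √((-7)² + (-24)²) = √625 = 25
|V_2V_3| = √((0)² + (-4)²) = √16 = 4
|V_3V_4| = √((9)² + (-40)²) = √1681 = 41
|V_4V_5| = √((3)² + (4)²) = √25 = 5
|V_5V_6| = √((-5)² + (12)²) = √169 = 13
|V_6V_1| = √((0)² + (52)²) = √2704 = 52
Perimeter = 25 + 4 + 41 + 5 + 13 + 52 = 140.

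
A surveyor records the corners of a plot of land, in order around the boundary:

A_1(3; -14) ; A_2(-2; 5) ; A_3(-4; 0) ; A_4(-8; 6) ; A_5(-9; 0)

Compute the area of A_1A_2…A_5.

Σ = (-13) + (20) + (-24) + (54) + (126) = 163
Area = |Σ|/2 = 81.5.

81.5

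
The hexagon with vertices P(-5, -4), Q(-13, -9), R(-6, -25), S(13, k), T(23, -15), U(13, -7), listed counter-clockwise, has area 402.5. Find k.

Write out the shoelace sum; only the two edges meeting at S involve k:
2·Area = [((-6)·k − 13·(-25)) + (13·(-15) − 23·k)] + 211
       = -29·k + 341 = 805
⇒ k = -16.

-16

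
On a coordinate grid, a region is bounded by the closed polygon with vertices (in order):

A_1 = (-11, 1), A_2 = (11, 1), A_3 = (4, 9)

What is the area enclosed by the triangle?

A_1→A_2: (-11)(1) − (11)(1) = -22
A_2→A_3: (11)(9) − (4)(1) = 95
A_3→A_1: (4)(1) − (-11)(9) = 103
Σ = 176
Area = |Σ|/2 = 88.

88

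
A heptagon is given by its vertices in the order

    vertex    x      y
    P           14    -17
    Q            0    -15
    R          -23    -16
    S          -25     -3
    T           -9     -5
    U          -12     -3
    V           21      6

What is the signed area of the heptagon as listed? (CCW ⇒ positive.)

Cross-terms: -210, -345, -331, 98, -33, -9, -441  ⇒  Σ = -1271
Signed area = Σ/2 = -635.5 (negative ⇒ clockwise traversal).

-635.5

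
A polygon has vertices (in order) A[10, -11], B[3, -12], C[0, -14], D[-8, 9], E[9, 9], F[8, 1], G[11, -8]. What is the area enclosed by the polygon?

286.5

Σ = (-87) + (-42) + (-112) + (-153) + (-63) + (-75) + (-41) = -573
Area = |Σ|/2 = 286.5.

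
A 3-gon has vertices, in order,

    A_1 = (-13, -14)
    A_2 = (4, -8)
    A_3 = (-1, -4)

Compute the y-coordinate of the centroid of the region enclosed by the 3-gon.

Apply the surveyor's formula. First the cross-terms c_i = x_i·y_{i+1} − x_{i+1}·y_i:
  160, -24, -38  ⇒  2A = 98, A = 49.
Then Σ (y_i + y_{i+1})·c_i = -2548, so ȳ = -2548 / (6·49) = -26/3.

-26/3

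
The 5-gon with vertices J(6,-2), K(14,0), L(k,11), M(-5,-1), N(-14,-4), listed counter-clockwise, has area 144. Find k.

Write out the shoelace sum; only the two edges meeting at L involve k:
2·Area = [(14·11 − k·0) + (k·(-1) − (-5)·11)] + 86
       = -1·k + 295 = 288
⇒ k = 7.

7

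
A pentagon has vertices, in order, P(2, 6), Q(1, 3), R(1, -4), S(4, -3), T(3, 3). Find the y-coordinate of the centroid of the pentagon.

8/39

Apply Gauss's area formula. First the cross-terms c_i = x_i·y_{i+1} − x_{i+1}·y_i:
  0, -7, 13, 21, 12  ⇒  2A = 39, A = 19.5.
Then Σ (y_i + y_{i+1})·c_i = 24, so ȳ = 24 / (6·19.5) = 8/39.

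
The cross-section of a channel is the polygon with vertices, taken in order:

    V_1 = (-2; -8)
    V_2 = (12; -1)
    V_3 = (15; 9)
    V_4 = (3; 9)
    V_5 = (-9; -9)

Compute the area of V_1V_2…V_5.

Σ = (98) + (123) + (108) + (54) + (54) = 437
Area = |Σ|/2 = 218.5.

218.5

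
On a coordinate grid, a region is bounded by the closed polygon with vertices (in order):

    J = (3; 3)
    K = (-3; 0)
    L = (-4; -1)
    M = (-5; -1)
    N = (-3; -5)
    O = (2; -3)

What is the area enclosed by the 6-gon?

Σ = (9) + (3) + (-1) + (22) + (19) + (15) = 67
Area = |Σ|/2 = 33.5.

33.5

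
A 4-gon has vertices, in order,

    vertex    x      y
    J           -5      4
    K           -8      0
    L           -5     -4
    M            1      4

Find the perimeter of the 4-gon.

26

|JK| = √((-3)² + (-4)²) = √25 = 5
|KL| = √((3)² + (-4)²) = √25 = 5
|LM| = √((6)² + (8)²) = √100 = 10
|MJ| = √((-6)² + (0)²) = √36 = 6
Perimeter = 5 + 5 + 10 + 6 = 26.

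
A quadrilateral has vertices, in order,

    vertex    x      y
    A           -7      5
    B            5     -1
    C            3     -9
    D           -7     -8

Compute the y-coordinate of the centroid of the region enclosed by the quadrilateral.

-50/17

Apply the shoelace (surveyor's) formula. First the cross-terms c_i = x_i·y_{i+1} − x_{i+1}·y_i:
  -18, -42, -87, -91  ⇒  2A = -238, A = -119.
Then Σ (y_i + y_{i+1})·c_i = 2100, so ȳ = 2100 / (6·(-119)) = -50/17.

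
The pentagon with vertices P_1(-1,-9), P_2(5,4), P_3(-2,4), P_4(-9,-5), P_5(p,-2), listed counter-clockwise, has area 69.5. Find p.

-2

Write out the shoelace sum; only the two edges meeting at P_5 involve p:
2·Area = [((-9)·(-2) − p·(-5)) + (p·(-9) − (-1)·(-2))] + 115
       = -4·p + 131 = 139
⇒ p = -2.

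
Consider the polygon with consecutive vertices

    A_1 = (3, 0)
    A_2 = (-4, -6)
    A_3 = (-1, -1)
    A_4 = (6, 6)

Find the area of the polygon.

A_1→A_2: (3)(-6) − (-4)(0) = -18
A_2→A_3: (-4)(-1) − (-1)(-6) = -2
A_3→A_4: (-1)(6) − (6)(-1) = 0
A_4→A_1: (6)(0) − (3)(6) = -18
Σ = -38
Area = |Σ|/2 = 19.

19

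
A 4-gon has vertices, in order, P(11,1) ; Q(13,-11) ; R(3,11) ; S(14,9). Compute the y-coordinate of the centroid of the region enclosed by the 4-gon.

205/51

Apply the shoelace formula. First the cross-terms c_i = x_i·y_{i+1} − x_{i+1}·y_i:
  -134, 176, -127, -85  ⇒  2A = -170, A = -85.
Then Σ (y_i + y_{i+1})·c_i = -2050, so ȳ = -2050 / (6·(-85)) = 205/51.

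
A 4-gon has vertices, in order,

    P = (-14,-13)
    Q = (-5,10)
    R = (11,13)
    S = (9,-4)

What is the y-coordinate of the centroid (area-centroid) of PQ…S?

Apply the shoelace formula. First the cross-terms c_i = x_i·y_{i+1} − x_{i+1}·y_i:
  -205, -175, -161, -173  ⇒  2A = -714, A = -357.
Then Σ (y_i + y_{i+1})·c_i = -1918, so ȳ = -1918 / (6·(-357)) = 137/153.

137/153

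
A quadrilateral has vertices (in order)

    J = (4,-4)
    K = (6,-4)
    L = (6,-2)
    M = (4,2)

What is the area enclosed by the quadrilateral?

8

Apply the surveyor's formula: 2A = Σ (x_i·y_{i+1} − x_{i+1}·y_i), indices taken mod 4.
Cross-terms: 8, 12, 20, -24  ⇒  Σ = 16
Area = |Σ|/2 = 8.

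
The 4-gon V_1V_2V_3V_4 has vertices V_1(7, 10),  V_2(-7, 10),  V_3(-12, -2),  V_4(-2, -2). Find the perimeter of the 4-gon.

|V_1V_2| = √((-14)² + (0)²) = √196 = 14
|V_2V_3| = √((-5)² + (-12)²) = √169 = 13
|V_3V_4| = √((10)² + (0)²) = √100 = 10
|V_4V_1| = √((9)² + (12)²) = √225 = 15
Perimeter = 14 + 13 + 10 + 15 = 52.

52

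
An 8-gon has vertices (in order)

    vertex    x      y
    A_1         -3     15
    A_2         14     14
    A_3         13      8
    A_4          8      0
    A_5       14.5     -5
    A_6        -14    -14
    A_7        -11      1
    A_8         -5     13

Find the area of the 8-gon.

Apply the shoelace formula: 2A = Σ (x_i·y_{i+1} − x_{i+1}·y_i), indices taken mod 8.
Σ = (-252) + (-70) + (-64) + (-40) + (-273) + (-168) + (-138) + (-36) = -1041
Area = |Σ|/2 = 520.5.

520.5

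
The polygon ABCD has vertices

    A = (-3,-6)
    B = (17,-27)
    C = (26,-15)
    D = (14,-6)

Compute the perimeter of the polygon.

76

|AB| = √((20)² + (-21)²) = √841 = 29
|BC| = √((9)² + (12)²) = √225 = 15
|CD| = √((-12)² + (9)²) = √225 = 15
|DA| = √((-17)² + (0)²) = √289 = 17
Perimeter = 29 + 15 + 15 + 17 = 76.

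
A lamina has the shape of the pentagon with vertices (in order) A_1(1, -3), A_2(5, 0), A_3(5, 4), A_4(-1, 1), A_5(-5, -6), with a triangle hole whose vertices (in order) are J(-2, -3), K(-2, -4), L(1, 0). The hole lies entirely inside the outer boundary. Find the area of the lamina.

Outer boundary:
Apply the shoelace (surveyor's) formula: 2A = Σ (x_i·y_{i+1} − x_{i+1}·y_i), indices taken mod 5.
Σ = (15) + (20) + (9) + (11) + (21) = 76
Area = |Σ|/2 = 38.
Hole:
Apply Gauss's area formula: 2A = Σ (x_i·y_{i+1} − x_{i+1}·y_i), indices taken mod 3.
Cross-terms: 2, 4, -3  ⇒  Σ = 3
Area = |Σ|/2 = 1.5.
Net area = 38 − 1.5 = 36.5.

36.5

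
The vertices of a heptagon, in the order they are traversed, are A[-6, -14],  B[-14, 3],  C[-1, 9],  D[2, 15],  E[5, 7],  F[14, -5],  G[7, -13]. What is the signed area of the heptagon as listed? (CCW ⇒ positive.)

-438.5

Apply the surveyor's formula: 2A = Σ (x_i·y_{i+1} − x_{i+1}·y_i), indices taken mod 7.
Cross-terms: -214, -123, -33, -61, -123, -147, -176  ⇒  Σ = -877
Signed area = Σ/2 = -438.5 (negative ⇒ clockwise traversal).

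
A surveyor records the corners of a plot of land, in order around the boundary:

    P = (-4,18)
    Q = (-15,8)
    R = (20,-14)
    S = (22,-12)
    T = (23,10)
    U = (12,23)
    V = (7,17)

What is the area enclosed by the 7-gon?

Apply the shoelace (surveyor's) formula: 2A = Σ (x_i·y_{i+1} − x_{i+1}·y_i), indices taken mod 7.
P→Q: (-4)(8) − (-15)(18) = 238
Q→R: (-15)(-14) − (20)(8) = 50
R→S: (20)(-12) − (22)(-14) = 68
S→T: (22)(10) − (23)(-12) = 496
T→U: (23)(23) − (12)(10) = 409
U→V: (12)(17) − (7)(23) = 43
V→P: (7)(18) − (-4)(17) = 194
Σ = 1498
Area = |Σ|/2 = 749.

749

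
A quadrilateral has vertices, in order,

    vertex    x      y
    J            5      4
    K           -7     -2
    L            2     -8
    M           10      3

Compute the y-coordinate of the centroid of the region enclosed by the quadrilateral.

-13/9

Apply the shoelace (surveyor's) formula. First the cross-terms c_i = x_i·y_{i+1} − x_{i+1}·y_i:
  18, 60, 86, 25  ⇒  2A = 189, A = 94.5.
Then Σ (y_i + y_{i+1})·c_i = -819, so ȳ = -819 / (6·94.5) = -13/9.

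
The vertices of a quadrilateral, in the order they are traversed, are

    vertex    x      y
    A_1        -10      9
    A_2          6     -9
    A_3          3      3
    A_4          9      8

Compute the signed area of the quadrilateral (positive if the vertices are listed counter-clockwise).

119.5

Apply the shoelace (surveyor's) formula: 2A = Σ (x_i·y_{i+1} − x_{i+1}·y_i), indices taken mod 4.
Σ = (36) + (45) + (-3) + (161) = 239
Signed area = Σ/2 = 119.5 (positive ⇒ counter-clockwise traversal).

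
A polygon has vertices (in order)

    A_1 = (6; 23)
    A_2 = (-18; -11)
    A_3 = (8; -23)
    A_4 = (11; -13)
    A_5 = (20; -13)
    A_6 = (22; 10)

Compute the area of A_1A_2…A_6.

Apply the shoelace formula: 2A = Σ (x_i·y_{i+1} − x_{i+1}·y_i), indices taken mod 6.
Σ = (348) + (502) + (149) + (117) + (486) + (446) = 2048
Area = |Σ|/2 = 1024.

1024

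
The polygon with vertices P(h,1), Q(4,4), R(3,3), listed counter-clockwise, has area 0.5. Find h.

Write out the shoelace sum; only the two edges meeting at P involve h:
2·Area = [(3·1 − h·3) + (h·4 − 4·1)] + 0
       = 1·h + -1 = 1
⇒ h = 2.

2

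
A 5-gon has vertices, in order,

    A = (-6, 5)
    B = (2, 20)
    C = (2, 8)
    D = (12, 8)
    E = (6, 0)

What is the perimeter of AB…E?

|AB| = √((8)² + (15)²) = √289 = 17
|BC| = √((0)² + (-12)²) = √144 = 12
|CD| = √((10)² + (0)²) = √100 = 10
|DE| = √((-6)² + (-8)²) = √100 = 10
|EA| = √((-12)² + (5)²) = √169 = 13
Perimeter = 17 + 12 + 10 + 10 + 13 = 62.

62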